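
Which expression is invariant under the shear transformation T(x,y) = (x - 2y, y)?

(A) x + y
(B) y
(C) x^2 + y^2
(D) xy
B

Under the shear T(x,y) = (x - 2y, y):
Substitute the transformed coordinates into each option and compare with the original:
(A) x + y  ->  (x - 2y) + (y) = x - y   [differs from x + y: not invariant]
(B) y  ->  (y) = y   [equals y: invariant]
(C) x^2 + y^2  ->  (x - 2y)^2 + (y)^2 = x^2 - 4xy + 5y^2   [differs from x^2 + y^2: not invariant]
(D) xy  ->  (x - 2y)(y) = xy - 2y^2   [differs from xy: not invariant]

Only option (B), y, is unchanged by the transformation.
A horizontal shear moves points parallel to the x-axis, so the y-coordinate (and any function of y alone) is unchanged.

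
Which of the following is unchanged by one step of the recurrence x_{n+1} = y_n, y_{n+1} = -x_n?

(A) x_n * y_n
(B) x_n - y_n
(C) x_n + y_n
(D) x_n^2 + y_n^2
D

For the recurrence x_{n+1} = y_n, y_{n+1} = -x_n:

x_{n+1}^2 + y_{n+1}^2 = y_n^2 + (-x_n)^2 = x_n^2 + y_n^2
The sum of squares is conserved (like energy in a harmonic oscillator).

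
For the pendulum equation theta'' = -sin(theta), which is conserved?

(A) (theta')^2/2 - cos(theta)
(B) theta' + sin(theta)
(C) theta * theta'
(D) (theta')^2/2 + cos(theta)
A

A first integral I satisfies dI/dt = 0 along every solution. Differentiate each option and use the equation of motion:
(A) d/dt[(theta')^2/2 - cos(theta)] = theta' theta'' + sin(theta) theta' = theta'(-sin(theta)) + theta' sin(theta) = 0
(B) d/dt[theta' + sin(theta)] = theta'' + cos(theta) theta' = -sin(theta) + theta' cos(theta), not identically 0
(C) d/dt[theta * theta'] = (theta')^2 + theta theta'' = (theta')^2 - theta sin(theta), not identically 0
(D) d/dt[(theta')^2/2 + cos(theta)] = theta' theta'' - sin(theta) theta' = -2 theta' sin(theta), not identically 0

Only (A) has zero time-derivative. This is the total energy: kinetic (theta')^2/2 plus potential -cos(theta).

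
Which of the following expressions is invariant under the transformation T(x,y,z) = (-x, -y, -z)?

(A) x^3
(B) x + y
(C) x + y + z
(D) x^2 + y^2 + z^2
D

Apply T(x,y,z) = (-x, -y, -z) to each option, i.e. replace (x, y, z) by the transformed coordinates.
Substitute the transformed coordinates into each option and compare with the original:
(A) x^3  ->  (-x)^3 = -x^3   [differs from x^3: not invariant]
(B) x + y  ->  (-x) + (-y) = -x - y   [differs from x + y: not invariant]
(C) x + y + z  ->  (-x) + (-y) + (-z) = -x - y - z   [differs from x + y + z: not invariant]
(D) x^2 + y^2 + z^2  ->  (-x)^2 + (-y)^2 + (-z)^2 = x^2 + y^2 + z^2   [equals x^2 + y^2 + z^2: invariant]

Only option (D), x^2 + y^2 + z^2, is unchanged by the transformation.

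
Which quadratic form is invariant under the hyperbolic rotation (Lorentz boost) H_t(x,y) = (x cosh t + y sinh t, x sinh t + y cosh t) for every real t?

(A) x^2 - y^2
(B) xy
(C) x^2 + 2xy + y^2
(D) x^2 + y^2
A

Write x' = x cosh t + y sinh t, y' = x sinh t + y cosh t and substitute into each option:
(A) x^2 - y^2: (x cosh t + y sinh t)^2 - (x sinh t + y cosh t)^2 = x^2(cosh^2 t - sinh^2 t) + 2xy(cosh t sinh t - sinh t cosh t) + y^2(sinh^2 t - cosh^2 t) = x^2 - y^2   [invariant, using cosh^2 t - sinh^2 t = 1]
(B) xy: (x cosh t + y sinh t)(x sinh t + y cosh t) = xy(cosh^2 t + sinh^2 t) + (x^2 + y^2) sinh t cosh t = xy cosh 2t + (x^2 + y^2)(sinh 2t)/2   [not invariant for t != 0]
(C) x^2 + 2xy + y^2: (x' + y')^2 with x' + y' = (x + y)(cosh t + sinh t) = (x + y)e^t, so it becomes (x + y)^2 e^(2t)   [not invariant for t != 0]
(D) x^2 + y^2: (x cosh t + y sinh t)^2 + (x sinh t + y cosh t)^2 = (x^2 + y^2)(cosh^2 t + sinh^2 t) + 4xy sinh t cosh t = (x^2 + y^2) cosh 2t + 2xy sinh 2t   [not invariant for t != 0]

Only (A) x^2 - y^2 is unchanged; it is the Minkowski form preserved by Lorentz boosts, just as x^2 + y^2 is preserved by ordinary rotations.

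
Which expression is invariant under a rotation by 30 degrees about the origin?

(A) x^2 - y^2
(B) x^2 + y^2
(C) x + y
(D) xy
B

A rotation by 30 degrees sends (x, y) to (sqrt(3)x/2 - y/2, x/2 + sqrt(3)y/2).
Substitute the transformed coordinates into each option and compare with the original:
(A) x^2 - y^2  ->  (sqrt(3)x/2 - y/2)^2 - (x/2 + sqrt(3)y/2)^2 = x^2/2 - sqrt(3)xy - y^2/2   [differs from x^2 - y^2: not invariant]
(B) x^2 + y^2  ->  (sqrt(3)x/2 - y/2)^2 + (x/2 + sqrt(3)y/2)^2 = x^2 + y^2   [equals x^2 + y^2: invariant]
(C) x + y  ->  (sqrt(3)x/2 - y/2) + (x/2 + sqrt(3)y/2) = x/2 + sqrt(3)x/2 - y/2 + sqrt(3)y/2   [differs from x + y: not invariant]
(D) xy  ->  (sqrt(3)x/2 - y/2)(x/2 + sqrt(3)y/2) = sqrt(3)x^2/4 + xy/2 - sqrt(3)y^2/4   [differs from xy: not invariant]

Only option (B), x^2 + y^2, is unchanged by the transformation.
Geometrically, x^2 + y^2 is the squared distance from the origin, which every rotation about the origin preserves.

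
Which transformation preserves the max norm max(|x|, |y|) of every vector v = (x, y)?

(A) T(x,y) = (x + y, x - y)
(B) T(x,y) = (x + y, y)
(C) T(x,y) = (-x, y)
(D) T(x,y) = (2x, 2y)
C

A transformation preserves a norm if ||T(v)|| = ||v|| for every v; a single vector where the norm changes rules an option out.

(A) T(x,y) = (x + y, x - y): v = (1, 1) has norm max(|1|, |1|) = 1, but T(v) = (2, 0) has norm 2 -- not preserved.
(B) T(x,y) = (x + y, y): v = (1, 1) has norm max(|1|, |1|) = 1, but T(v) = (2, 1) has norm 2 -- not preserved.
(C) T(x,y) = (-x, y): preserves the norm -- it only permutes the coordinates and/or flips signs, which leaves max(|x|, |y|) unchanged.
(D) T(x,y) = (2x, 2y): v = (1, 0) has norm max(|1|, |0|) = 1, but T(v) = (2, 0) has norm 2 -- not preserved.

Therefore the answer is (C).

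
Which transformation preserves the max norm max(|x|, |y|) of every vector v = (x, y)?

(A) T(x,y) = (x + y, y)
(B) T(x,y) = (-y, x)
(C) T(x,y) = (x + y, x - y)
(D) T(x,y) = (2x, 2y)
B

A transformation preserves a norm if ||T(v)|| = ||v|| for every v; a single vector where the norm changes rules an option out.

(A) T(x,y) = (x + y, y): v = (1, 1) has norm max(|1|, |1|) = 1, but T(v) = (2, 1) has norm 2 -- not preserved.
(B) T(x,y) = (-y, x): preserves the norm -- it only permutes the coordinates and/or flips signs, which leaves max(|x|, |y|) unchanged.
(C) T(x,y) = (x + y, x - y): v = (1, 1) has norm max(|1|, |1|) = 1, but T(v) = (2, 0) has norm 2 -- not preserved.
(D) T(x,y) = (2x, 2y): v = (1, 0) has norm max(|1|, |0|) = 1, but T(v) = (2, 0) has norm 2 -- not preserved.

Therefore the answer is (B).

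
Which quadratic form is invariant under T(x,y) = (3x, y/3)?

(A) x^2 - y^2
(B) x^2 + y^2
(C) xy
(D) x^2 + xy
C

T multiplies x by 3 and divides y by 3.
Substitute the transformed coordinates into each option and compare with the original:
(A) x^2 - y^2  ->  (3x)^2 - (y/3)^2 = 9x^2 - y^2/9   [differs from x^2 - y^2: not invariant]
(B) x^2 + y^2  ->  (3x)^2 + (y/3)^2 = 9x^2 + y^2/9   [differs from x^2 + y^2: not invariant]
(C) xy  ->  (3x)(y/3) = xy   [equals xy: invariant]
(D) x^2 + xy  ->  (3x)^2 + (3x)(y/3) = 9x^2 + xy   [differs from x^2 + xy: not invariant]

Only option (C), xy, is unchanged by the transformation.
The factors 3 and 1/3 cancel only in the pure product xy.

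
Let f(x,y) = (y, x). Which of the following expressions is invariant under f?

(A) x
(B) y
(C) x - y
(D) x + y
D

For f(x,y) = (y, x):
After applying f: x' = y, y' = x. So x' + y' = y + x = x + y.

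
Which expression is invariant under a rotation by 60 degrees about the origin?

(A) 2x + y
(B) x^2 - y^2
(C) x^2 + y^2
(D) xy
C

A rotation by 60 degrees sends (x, y) to (x/2 - sqrt(3)y/2, sqrt(3)x/2 + y/2).
Substitute the transformed coordinates into each option and compare with the original:
(A) 2x + y  ->  2(x/2 - sqrt(3)y/2) + (sqrt(3)x/2 + y/2) = sqrt(3)x/2 + x - sqrt(3)y + y/2   [differs from 2x + y: not invariant]
(B) x^2 - y^2  ->  (x/2 - sqrt(3)y/2)^2 - (sqrt(3)x/2 + y/2)^2 = -x^2/2 - sqrt(3)xy + y^2/2   [differs from x^2 - y^2: not invariant]
(C) x^2 + y^2  ->  (x/2 - sqrt(3)y/2)^2 + (sqrt(3)x/2 + y/2)^2 = x^2 + y^2   [equals x^2 + y^2: invariant]
(D) xy  ->  (x/2 - sqrt(3)y/2)(sqrt(3)x/2 + y/2) = sqrt(3)x^2/4 - xy/2 - sqrt(3)y^2/4   [differs from xy: not invariant]

Only option (C), x^2 + y^2, is unchanged by the transformation.
Geometrically, x^2 + y^2 is the squared distance from the origin, which every rotation about the origin preserves.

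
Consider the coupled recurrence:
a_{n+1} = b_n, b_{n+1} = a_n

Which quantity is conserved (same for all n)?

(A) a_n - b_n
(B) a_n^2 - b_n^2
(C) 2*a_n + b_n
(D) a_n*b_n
D

Replace a_n by a_{n+1} = b_n and b_n by b_{n+1} = a_n in each option and simplify:
(A) a_n - b_n  ->  (b_n) - (a_n) = -a_n + b_n   [not conserved]
(B) a_n^2 - b_n^2  ->  (b_n)^2 - (a_n)^2 = -a_n^2 + b_n^2   [not conserved]
(C) 2*a_n + b_n  ->  2*(b_n) + (a_n) = a_n + 2*b_n   [not conserved]
(D) a_n*b_n  ->  (b_n)*(a_n) = a_n*b_n   [conserved]

Only (D) a_n*b_n returns to itself after one step, so it is the conserved quantity.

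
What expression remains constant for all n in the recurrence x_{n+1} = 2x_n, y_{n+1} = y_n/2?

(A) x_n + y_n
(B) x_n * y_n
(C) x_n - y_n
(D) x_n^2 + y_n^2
B

For the recurrence x_{n+1} = 2x_n, y_{n+1} = y_n/2:

x_{n+1} * y_{n+1} = (2x_n) * (y_n/2) = x_n * y_n
The product is conserved.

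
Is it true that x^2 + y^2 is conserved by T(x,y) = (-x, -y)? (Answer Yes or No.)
Yes

Substitute T(x,y) = (-x, -y) into the expression and compare with the original.

Original: x^2 + y^2
After applying T: (-x)^2 + (-y)^2 = x^2 + y^2

This is identical to the original x^2 + y^2, so the expression is invariant.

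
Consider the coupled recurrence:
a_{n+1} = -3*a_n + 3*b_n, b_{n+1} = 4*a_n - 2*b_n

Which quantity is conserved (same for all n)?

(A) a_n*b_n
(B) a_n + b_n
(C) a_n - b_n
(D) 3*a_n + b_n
B

Replace a_n by a_{n+1} = -3*a_n + 3*b_n and b_n by b_{n+1} = 4*a_n - 2*b_n in each option and simplify:
(A) a_n*b_n  ->  (-3*a_n + 3*b_n)*(4*a_n - 2*b_n) = -12*a_n^2 + 18*a_n*b_n - 6*b_n^2   [not conserved]
(B) a_n + b_n  ->  (-3*a_n + 3*b_n) + (4*a_n - 2*b_n) = a_n + b_n   [conserved]
(C) a_n - b_n  ->  (-3*a_n + 3*b_n) - (4*a_n - 2*b_n) = -7*a_n + 5*b_n   [not conserved]
(D) 3*a_n + b_n  ->  3*(-3*a_n + 3*b_n) + (4*a_n - 2*b_n) = -5*a_n + 7*b_n   [not conserved]

Only (B) a_n + b_n returns to itself after one step, so it is the conserved quantity.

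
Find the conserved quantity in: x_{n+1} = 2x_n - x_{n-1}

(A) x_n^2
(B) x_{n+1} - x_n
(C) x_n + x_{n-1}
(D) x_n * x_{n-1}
B

For the recurrence x_{n+1} = 2x_n - x_{n-1}:

If x_{n+1} = 2x_n - x_{n-1}, then:
x_{n+1} - x_n = x_n - x_{n-1}
The first difference is constant throughout the sequence.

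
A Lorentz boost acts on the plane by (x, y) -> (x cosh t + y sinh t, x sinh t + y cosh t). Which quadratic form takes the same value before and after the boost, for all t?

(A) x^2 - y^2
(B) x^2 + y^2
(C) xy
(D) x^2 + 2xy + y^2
A

Write x' = x cosh t + y sinh t, y' = x sinh t + y cosh t and substitute into each option:
(A) x^2 - y^2: (x cosh t + y sinh t)^2 - (x sinh t + y cosh t)^2 = x^2(cosh^2 t - sinh^2 t) + 2xy(cosh t sinh t - sinh t cosh t) + y^2(sinh^2 t - cosh^2 t) = x^2 - y^2   [invariant, using cosh^2 t - sinh^2 t = 1]
(B) x^2 + y^2: (x cosh t + y sinh t)^2 + (x sinh t + y cosh t)^2 = (x^2 + y^2)(cosh^2 t + sinh^2 t) + 4xy sinh t cosh t = (x^2 + y^2) cosh 2t + 2xy sinh 2t   [not invariant for t != 0]
(C) xy: (x cosh t + y sinh t)(x sinh t + y cosh t) = xy(cosh^2 t + sinh^2 t) + (x^2 + y^2) sinh t cosh t = xy cosh 2t + (x^2 + y^2)(sinh 2t)/2   [not invariant for t != 0]
(D) x^2 + 2xy + y^2: (x' + y')^2 with x' + y' = (x + y)(cosh t + sinh t) = (x + y)e^t, so it becomes (x + y)^2 e^(2t)   [not invariant for t != 0]

Only (A) x^2 - y^2 is unchanged; it is the Minkowski form preserved by Lorentz boosts, just as x^2 + y^2 is preserved by ordinary rotations.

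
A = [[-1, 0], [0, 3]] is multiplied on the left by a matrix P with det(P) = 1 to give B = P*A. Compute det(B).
-3

By the multiplicative property of determinants, det(B) = det(P*A) = det(P) * det(A) = det(A),
so the determinant is invariant under multiplication by any determinant-1 matrix; we just need det(A).

det(A) = (-1)(3) - (0)(0) = -3 - 0 = -3

Therefore det(B) = 1 * (-3) = -3.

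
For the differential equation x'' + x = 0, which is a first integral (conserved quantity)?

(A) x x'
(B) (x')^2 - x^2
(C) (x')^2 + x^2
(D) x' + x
C

A first integral I satisfies dI/dt = 0 along every solution. Differentiate each option and use the equation of motion:
(A) d/dt[x x'] = (x')^2 + x x'' = (x')^2 - x^2, not identically 0
(B) d/dt[(x')^2 - x^2] = 2x'x'' - 2x x' = -4x x', not identically 0
(C) d/dt[(x')^2 + x^2] = 2x'x'' + 2x x' = 2x'(-x) + 2x x' = 0
(D) d/dt[x' + x] = x'' + x' = -x + x', not identically 0

Only (C) has zero time-derivative. So the energy-like quantity (x')^2 + x^2 is the first integral.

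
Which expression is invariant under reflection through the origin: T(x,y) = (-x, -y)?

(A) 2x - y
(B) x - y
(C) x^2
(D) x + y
C

The map is reflection through the origin: T(x,y) = (-x, -y).
Substitute the transformed coordinates into each option and compare with the original:
(A) 2x - y  ->  2(-x) - (-y) = -2x + y   [differs from 2x - y: not invariant]
(B) x - y  ->  (-x) - (-y) = -x + y   [differs from x - y: not invariant]
(C) x^2  ->  (-x)^2 = x^2   [equals x^2: invariant]
(D) x + y  ->  (-x) + (-y) = -x - y   [differs from x + y: not invariant]

Only option (C), x^2, is unchanged by the transformation.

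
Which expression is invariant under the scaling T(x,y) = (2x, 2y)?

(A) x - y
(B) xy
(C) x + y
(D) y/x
D

Under the uniform scaling T(x,y) = (2x, 2y):
Substitute the transformed coordinates into each option and compare with the original:
(A) x - y  ->  (2x) - (2y) = 2x - 2y   [differs from x - y: not invariant]
(B) xy  ->  (2x)(2y) = 4xy   [differs from xy: not invariant]
(C) x + y  ->  (2x) + (2y) = 2x + 2y   [differs from x + y: not invariant]
(D) y/x  ->  (2y)/(2x) = y/x   [equals y/x: invariant]

Only option (D), y/x, is unchanged by the transformation.
The common factor 2 cancels in a ratio of coordinates, while sums, products and sums of squares pick up factors of 2 or 4.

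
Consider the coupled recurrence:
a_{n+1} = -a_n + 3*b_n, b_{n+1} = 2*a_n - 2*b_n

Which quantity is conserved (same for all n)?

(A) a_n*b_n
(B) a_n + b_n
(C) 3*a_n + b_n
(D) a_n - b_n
B

Replace a_n by a_{n+1} = -a_n + 3*b_n and b_n by b_{n+1} = 2*a_n - 2*b_n in each option and simplify:
(A) a_n*b_n  ->  (-a_n + 3*b_n)*(2*a_n - 2*b_n) = -2*a_n^2 + 8*a_n*b_n - 6*b_n^2   [not conserved]
(B) a_n + b_n  ->  (-a_n + 3*b_n) + (2*a_n - 2*b_n) = a_n + b_n   [conserved]
(C) 3*a_n + b_n  ->  3*(-a_n + 3*b_n) + (2*a_n - 2*b_n) = -a_n + 7*b_n   [not conserved]
(D) a_n - b_n  ->  (-a_n + 3*b_n) - (2*a_n - 2*b_n) = -3*a_n + 5*b_n   [not conserved]

Only (B) a_n + b_n returns to itself after one step, so it is the conserved quantity.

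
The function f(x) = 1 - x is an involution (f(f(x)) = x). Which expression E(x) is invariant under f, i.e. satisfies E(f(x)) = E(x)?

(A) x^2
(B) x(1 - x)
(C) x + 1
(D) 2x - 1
B

Replace x by f(x) = 1 - x in each option and simplify. As a quick numerical cross-check, also compare E(3) with E(f(3)) = E(-2).

(A) x^2  ->  (1 - x)^2 = (x - 1)^2; check: E(3) = 9 but E(-2) = 4.   [not invariant]
(B) x(1 - x)  ->  (1 - x)(1 - (1 - x)), which simplifies back to x(1 - x); check: E(3) = -6, E(-2) = -6.   [invariant]
(C) x + 1  ->  (1 - x) + 1 = 2 - x; check: E(3) = 4 but E(-2) = -1.   [not invariant]
(D) 2x - 1  ->  2(1 - x) - 1 = 1 - 2x; check: E(3) = 5 but E(-2) = -5.   [not invariant]

Only (B) is unchanged. E is symmetric under swapping x with f(x) = 1 - x, which is exactly what an involution does.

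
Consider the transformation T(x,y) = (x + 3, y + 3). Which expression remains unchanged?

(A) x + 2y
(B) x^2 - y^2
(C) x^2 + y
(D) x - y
D

An expression E(x,y) is invariant under T if E(T(x,y)) = E(x,y). Here T(x,y) = (x + 3, y + 3).
Substitute the transformed coordinates into each option and compare with the original:
(A) x + 2y  ->  (x + 3) + 2(y + 3) = x + 2y + 9   [differs from x + 2y: not invariant]
(B) x^2 - y^2  ->  (x + 3)^2 - (y + 3)^2 = x^2 + 6x - y^2 - 6y   [differs from x^2 - y^2: not invariant]
(C) x^2 + y  ->  (x + 3)^2 + (y + 3) = x^2 + 6x + y + 12   [differs from x^2 + y: not invariant]
(D) x - y  ->  (x + 3) - (y + 3) = x - y   [equals x - y: invariant]

Only option (D), x - y, is unchanged by the transformation.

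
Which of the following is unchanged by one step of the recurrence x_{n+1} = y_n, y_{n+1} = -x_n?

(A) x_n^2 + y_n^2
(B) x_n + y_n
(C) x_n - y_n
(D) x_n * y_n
A

For the recurrence x_{n+1} = y_n, y_{n+1} = -x_n:

x_{n+1}^2 + y_{n+1}^2 = y_n^2 + (-x_n)^2 = x_n^2 + y_n^2
The sum of squares is conserved (like energy in a harmonic oscillator).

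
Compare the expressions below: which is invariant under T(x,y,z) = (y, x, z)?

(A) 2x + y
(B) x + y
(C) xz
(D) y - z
B

Apply T(x,y,z) = (y, x, z) to each option, i.e. replace (x, y, z) by the transformed coordinates.
Substitute the transformed coordinates into each option and compare with the original:
(A) 2x + y  ->  2(y) + (x) = x + 2y   [differs from 2x + y: not invariant]
(B) x + y  ->  (y) + (x) = x + y   [equals x + y: invariant]
(C) xz  ->  (y)(z) = yz   [differs from xz: not invariant]
(D) y - z  ->  (x) - (z) = x - z   [differs from y - z: not invariant]

Only option (B), x + y, is unchanged by the transformation.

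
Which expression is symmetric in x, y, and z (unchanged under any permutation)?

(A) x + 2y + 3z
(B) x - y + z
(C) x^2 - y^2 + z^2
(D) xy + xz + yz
D

A symmetric expression is unchanged when the variables are permuted; here the transformation to test is the swap (x, y) -> (y, x).
A symmetric expression must survive every permutation; the single swap x <-> y already eliminates the distractors, and the keyed expression is also unchanged by x <-> z and y <-> z (each variable enters it in exactly the same way).
Substitute the transformed coordinates into each option and compare with the original:
(A) x + 2y + 3z  ->  (y) + 2(x) + 3z = 2x + y + 3z   [differs from x + 2y + 3z: not invariant]
(B) x - y + z  ->  (y) - (x) + z = -x + y + z   [differs from x - y + z: not invariant]
(C) x^2 - y^2 + z^2  ->  (y)^2 - (x)^2 + z^2 = -x^2 + y^2 + z^2   [differs from x^2 - y^2 + z^2: not invariant]
(D) xy + xz + yz  ->  (y)(x) + (y)z + (x)z = xy + xz + yz   [equals xy + xz + yz: invariant]

Only option (D), xy + xz + yz, is unchanged by the transformation.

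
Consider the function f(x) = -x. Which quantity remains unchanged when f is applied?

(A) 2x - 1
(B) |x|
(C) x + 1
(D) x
B

For f(x) = -x:
Applying f replaces x by -x. Since |-x| = |x|, the absolute value is unchanged by f, whereas x -> -x, 2x - 1 -> -2x - 1 and x + 1 -> -x + 1 all change.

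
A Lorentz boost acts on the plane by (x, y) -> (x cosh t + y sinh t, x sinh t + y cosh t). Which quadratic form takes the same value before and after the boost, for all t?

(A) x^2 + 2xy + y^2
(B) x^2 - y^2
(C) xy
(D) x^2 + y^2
B

Write x' = x cosh t + y sinh t, y' = x sinh t + y cosh t and substitute into each option:
(A) x^2 + 2xy + y^2: (x' + y')^2 with x' + y' = (x + y)(cosh t + sinh t) = (x + y)e^t, so it becomes (x + y)^2 e^(2t)   [not invariant for t != 0]
(B) x^2 - y^2: (x cosh t + y sinh t)^2 - (x sinh t + y cosh t)^2 = x^2(cosh^2 t - sinh^2 t) + 2xy(cosh t sinh t - sinh t cosh t) + y^2(sinh^2 t - cosh^2 t) = x^2 - y^2   [invariant, using cosh^2 t - sinh^2 t = 1]
(C) xy: (x cosh t + y sinh t)(x sinh t + y cosh t) = xy(cosh^2 t + sinh^2 t) + (x^2 + y^2) sinh t cosh t = xy cosh 2t + (x^2 + y^2)(sinh 2t)/2   [not invariant for t != 0]
(D) x^2 + y^2: (x cosh t + y sinh t)^2 + (x sinh t + y cosh t)^2 = (x^2 + y^2)(cosh^2 t + sinh^2 t) + 4xy sinh t cosh t = (x^2 + y^2) cosh 2t + 2xy sinh 2t   [not invariant for t != 0]

Only (B) x^2 - y^2 is unchanged; it is the Minkowski form preserved by Lorentz boosts, just as x^2 + y^2 is preserved by ordinary rotations.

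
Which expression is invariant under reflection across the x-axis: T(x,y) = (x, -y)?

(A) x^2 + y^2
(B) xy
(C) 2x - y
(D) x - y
A

The map is reflection across the x-axis: T(x,y) = (x, -y).
Substitute the transformed coordinates into each option and compare with the original:
(A) x^2 + y^2  ->  (x)^2 + (-y)^2 = x^2 + y^2   [equals x^2 + y^2: invariant]
(B) xy  ->  (x)(-y) = -xy   [differs from xy: not invariant]
(C) 2x - y  ->  2(x) - (-y) = 2x + y   [differs from 2x - y: not invariant]
(D) x - y  ->  (x) - (-y) = x + y   [differs from x - y: not invariant]

Only option (A), x^2 + y^2, is unchanged by the transformation.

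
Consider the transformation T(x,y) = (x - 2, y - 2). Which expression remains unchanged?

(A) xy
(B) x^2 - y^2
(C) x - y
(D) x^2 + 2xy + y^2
C

An expression E(x,y) is invariant under T if E(T(x,y)) = E(x,y). Here T(x,y) = (x - 2, y - 2).
Substitute the transformed coordinates into each option and compare with the original:
(A) xy  ->  (x - 2)(y - 2) = xy - 2x - 2y + 4   [differs from xy: not invariant]
(B) x^2 - y^2  ->  (x - 2)^2 - (y - 2)^2 = x^2 - 4x - y^2 + 4y   [differs from x^2 - y^2: not invariant]
(C) x - y  ->  (x - 2) - (y - 2) = x - y   [equals x - y: invariant]
(D) x^2 + 2xy + y^2  ->  (x - 2)^2 + 2(x - 2)(y - 2) + (y - 2)^2 = x^2 + 2xy - 8x + y^2 - 8y + 16   [differs from x^2 + 2xy + y^2: not invariant]

Only option (C), x - y, is unchanged by the transformation.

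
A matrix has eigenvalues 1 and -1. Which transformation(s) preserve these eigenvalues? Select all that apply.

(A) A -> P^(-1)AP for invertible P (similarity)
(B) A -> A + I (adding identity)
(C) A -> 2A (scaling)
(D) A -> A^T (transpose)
A and D

Eigenvalues are preserved by:
1. Similarity transformations: A -> P^(-1)AP (same characteristic polynomial)
2. Transpose: A^T has the same eigenvalues as A

Eigenvalues are NOT preserved by:
- Adding identity: eigenvalues become 1+1, -1+1
- Scaling: eigenvalues become 2, -2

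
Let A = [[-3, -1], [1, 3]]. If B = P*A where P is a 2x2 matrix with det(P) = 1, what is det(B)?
-8

By the multiplicative property of determinants, det(B) = det(P*A) = det(P) * det(A) = det(A),
so the determinant is invariant under multiplication by any determinant-1 matrix; we just need det(A).

det(A) = (-3)(3) - (-1)(1) = -9 - (-1) = -8

Therefore det(B) = 1 * (-8) = -8.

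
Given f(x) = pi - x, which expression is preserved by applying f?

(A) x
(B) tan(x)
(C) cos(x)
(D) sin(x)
D

For f(x) = pi - x:
sin(pi - x) = sin(x), so sine is invariant under this transformation.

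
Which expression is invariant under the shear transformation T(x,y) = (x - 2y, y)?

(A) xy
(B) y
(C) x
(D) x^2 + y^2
B

Under the shear T(x,y) = (x - 2y, y):
Substitute the transformed coordinates into each option and compare with the original:
(A) xy  ->  (x - 2y)(y) = xy - 2y^2   [differs from xy: not invariant]
(B) y  ->  (y) = y   [equals y: invariant]
(C) x  ->  (x - 2y) = x - 2y   [differs from x: not invariant]
(D) x^2 + y^2  ->  (x - 2y)^2 + (y)^2 = x^2 - 4xy + 5y^2   [differs from x^2 + y^2: not invariant]

Only option (B), y, is unchanged by the transformation.
A horizontal shear moves points parallel to the x-axis, so the y-coordinate (and any function of y alone) is unchanged.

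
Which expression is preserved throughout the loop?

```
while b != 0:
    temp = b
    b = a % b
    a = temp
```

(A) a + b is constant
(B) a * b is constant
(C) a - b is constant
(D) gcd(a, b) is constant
D

A loop invariant must hold before the first iteration and be re-established by every execution of the body.

(D) gcd(a, b) is constant: One iteration replaces (a, b) by (b, a mod b). Since a mod b = a - q*b for an integer q, any common divisor of a and b divides b and a mod b, and conversely; hence gcd(b, a mod b) = gcd(a, b). For instance (27, 6) -> (6, 3) keeps gcd = 3. At exit b = 0 and a = gcd of the original inputs.

The other options fail:
(A) a + b is constant: e.g. (a, b) = (27, 6) -> (6, 3): the sum goes from 33 to 9.
(B) a * b is constant: e.g. (a, b) = (27, 6) -> (6, 3): the product goes from 162 to 18.
(C) a - b is constant: e.g. (a, b) = (27, 6) -> (6, 3): the difference goes from 21 to 3.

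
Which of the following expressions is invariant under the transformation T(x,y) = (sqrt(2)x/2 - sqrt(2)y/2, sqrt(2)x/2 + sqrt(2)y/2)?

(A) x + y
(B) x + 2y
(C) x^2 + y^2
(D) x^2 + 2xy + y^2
C

An expression E(x,y) is invariant under T if E(T(x,y)) = E(x,y). Here T(x,y) = (sqrt(2)x/2 - sqrt(2)y/2, sqrt(2)x/2 + sqrt(2)y/2).
Substitute the transformed coordinates into each option and compare with the original:
(A) x + y  ->  (sqrt(2)x/2 - sqrt(2)y/2) + (sqrt(2)x/2 + sqrt(2)y/2) = sqrt(2)x   [differs from x + y: not invariant]
(B) x + 2y  ->  (sqrt(2)x/2 - sqrt(2)y/2) + 2(sqrt(2)x/2 + sqrt(2)y/2) = 3sqrt(2)x/2 + sqrt(2)y/2   [differs from x + 2y: not invariant]
(C) x^2 + y^2  ->  (sqrt(2)x/2 - sqrt(2)y/2)^2 + (sqrt(2)x/2 + sqrt(2)y/2)^2 = x^2 + y^2   [equals x^2 + y^2: invariant]
(D) x^2 + 2xy + y^2  ->  (sqrt(2)x/2 - sqrt(2)y/2)^2 + 2(sqrt(2)x/2 - sqrt(2)y/2)(sqrt(2)x/2 + sqrt(2)y/2) + (sqrt(2)x/2 + sqrt(2)y/2)^2 = 2x^2   [differs from x^2 + 2xy + y^2: not invariant]

Only option (C), x^2 + y^2, is unchanged by the transformation.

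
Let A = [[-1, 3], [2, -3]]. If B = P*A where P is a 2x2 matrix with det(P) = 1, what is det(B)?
-3

By the multiplicative property of determinants, det(B) = det(P*A) = det(P) * det(A) = det(A),
so the determinant is invariant under multiplication by any determinant-1 matrix; we just need det(A).

det(A) = (-1)(-3) - (3)(2) = 3 - 6 = -3

Therefore det(B) = 1 * (-3) = -3.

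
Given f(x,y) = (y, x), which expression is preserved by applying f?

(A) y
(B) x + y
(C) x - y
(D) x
B

For f(x,y) = (y, x):
After applying f: x' = y, y' = x. So x' + y' = y + x = x + y.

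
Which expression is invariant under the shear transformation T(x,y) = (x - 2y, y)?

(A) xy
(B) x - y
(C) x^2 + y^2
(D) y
D

Under the shear T(x,y) = (x - 2y, y):
Substitute the transformed coordinates into each option and compare with the original:
(A) xy  ->  (x - 2y)(y) = xy - 2y^2   [differs from xy: not invariant]
(B) x - y  ->  (x - 2y) - (y) = x - 3y   [differs from x - y: not invariant]
(C) x^2 + y^2  ->  (x - 2y)^2 + (y)^2 = x^2 - 4xy + 5y^2   [differs from x^2 + y^2: not invariant]
(D) y  ->  (y) = y   [equals y: invariant]

Only option (D), y, is unchanged by the transformation.
A horizontal shear moves points parallel to the x-axis, so the y-coordinate (and any function of y alone) is unchanged.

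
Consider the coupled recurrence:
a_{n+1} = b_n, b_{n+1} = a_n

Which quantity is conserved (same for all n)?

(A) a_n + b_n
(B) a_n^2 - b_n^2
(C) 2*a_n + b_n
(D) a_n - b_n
A

Replace a_n by a_{n+1} = b_n and b_n by b_{n+1} = a_n in each option and simplify:
(A) a_n + b_n  ->  (b_n) + (a_n) = a_n + b_n   [conserved]
(B) a_n^2 - b_n^2  ->  (b_n)^2 - (a_n)^2 = -a_n^2 + b_n^2   [not conserved]
(C) 2*a_n + b_n  ->  2*(b_n) + (a_n) = a_n + 2*b_n   [not conserved]
(D) a_n - b_n  ->  (b_n) - (a_n) = -a_n + b_n   [not conserved]

Only (A) a_n + b_n returns to itself after one step, so it is the conserved quantity.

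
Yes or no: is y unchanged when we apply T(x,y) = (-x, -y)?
No

Substitute T(x,y) = (-x, -y) into the expression and compare with the original.

Original: y
After applying T: (-y) = -y

This differs from the original y (difference: -2y), so the expression is NOT invariant.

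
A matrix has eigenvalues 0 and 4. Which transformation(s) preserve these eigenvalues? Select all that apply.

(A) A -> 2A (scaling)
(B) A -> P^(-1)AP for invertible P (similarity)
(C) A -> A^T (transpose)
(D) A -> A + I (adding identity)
B and C

Eigenvalues are preserved by:
1. Similarity transformations: A -> P^(-1)AP (same characteristic polynomial)
2. Transpose: A^T has the same eigenvalues as A

Eigenvalues are NOT preserved by:
- Adding identity: eigenvalues become 0+1, 4+1
- Scaling: eigenvalues become 0, 8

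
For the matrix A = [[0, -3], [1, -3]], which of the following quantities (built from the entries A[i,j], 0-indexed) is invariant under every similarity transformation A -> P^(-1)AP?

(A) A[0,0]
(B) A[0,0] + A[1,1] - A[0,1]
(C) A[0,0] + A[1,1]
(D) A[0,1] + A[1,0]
C

A[0,0] + A[1,1] is the trace of A. By the cyclic property of the trace, tr(P^(-1)AP) = tr(APP^(-1)) = tr(A), so it is the same for every matrix similar to A.

The other combinations are not similarity invariants. For example, take P = [[1, -1], [0, 1]] (det P = 1), so P^(-1) = [[1, 1], [0, 1]] and
B = P^(-1)AP = [[1, -7], [1, -4]].
Evaluating each option on A and on B:
(A) A[0,0]: 0 for A, 1 for B -> changes
(B) A[0,0] + A[1,1] - A[0,1]: 0 for A, 4 for B -> changes
(C) A[0,0] + A[1,1]: -3 for A, -3 for B -> unchanged
(D) A[0,1] + A[1,0]: -2 for A, -6 for B -> changes

Only (C) A[0,0] + A[1,1] = -3 survives (and it does so for every P, not just this one), so it is the invariant.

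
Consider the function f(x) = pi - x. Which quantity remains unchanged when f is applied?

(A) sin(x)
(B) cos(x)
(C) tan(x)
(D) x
A

For f(x) = pi - x:
sin(pi - x) = sin(x), so sine is invariant under this transformation.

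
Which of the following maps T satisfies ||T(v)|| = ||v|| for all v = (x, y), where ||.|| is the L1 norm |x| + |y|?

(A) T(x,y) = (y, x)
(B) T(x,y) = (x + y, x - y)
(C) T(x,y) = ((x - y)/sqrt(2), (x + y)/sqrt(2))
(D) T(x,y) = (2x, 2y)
A

A transformation preserves a norm if ||T(v)|| = ||v|| for every v; a single vector where the norm changes rules an option out.

(A) T(x,y) = (y, x): preserves the norm -- it only permutes the coordinates and/or flips signs, which leaves |x| + |y| unchanged.
(B) T(x,y) = (x + y, x - y): v = (1, 0) has norm |1| + |0| = 1, but T(v) = (1, 1) has norm 2 -- not preserved.
(C) T(x,y) = ((x - y)/sqrt(2), (x + y)/sqrt(2)): v = (1, 0) has norm |1| + |0| = 1, but T(v) = (sqrt(2)/2, sqrt(2)/2) has norm sqrt(2) -- not preserved.
(D) T(x,y) = (2x, 2y): v = (1, 0) has norm |1| + |0| = 1, but T(v) = (2, 0) has norm 2 -- not preserved.

Therefore the answer is (A).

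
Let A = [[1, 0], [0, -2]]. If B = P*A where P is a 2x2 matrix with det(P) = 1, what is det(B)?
-2

By the multiplicative property of determinants, det(B) = det(P*A) = det(P) * det(A) = det(A),
so the determinant is invariant under multiplication by any determinant-1 matrix; we just need det(A).

det(A) = (1)(-2) - (0)(0) = -2 - 0 = -2

Therefore det(B) = 1 * (-2) = -2.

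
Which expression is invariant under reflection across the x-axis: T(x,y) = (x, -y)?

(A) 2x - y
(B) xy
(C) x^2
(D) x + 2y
C

The map is reflection across the x-axis: T(x,y) = (x, -y).
Substitute the transformed coordinates into each option and compare with the original:
(A) 2x - y  ->  2(x) - (-y) = 2x + y   [differs from 2x - y: not invariant]
(B) xy  ->  (x)(-y) = -xy   [differs from xy: not invariant]
(C) x^2  ->  (x)^2 = x^2   [equals x^2: invariant]
(D) x + 2y  ->  (x) + 2(-y) = x - 2y   [differs from x + 2y: not invariant]

Only option (C), x^2, is unchanged by the transformation.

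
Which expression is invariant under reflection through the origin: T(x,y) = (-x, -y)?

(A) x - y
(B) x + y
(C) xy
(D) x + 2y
C

The map is reflection through the origin: T(x,y) = (-x, -y).
Substitute the transformed coordinates into each option and compare with the original:
(A) x - y  ->  (-x) - (-y) = -x + y   [differs from x - y: not invariant]
(B) x + y  ->  (-x) + (-y) = -x - y   [differs from x + y: not invariant]
(C) xy  ->  (-x)(-y) = xy   [equals xy: invariant]
(D) x + 2y  ->  (-x) + 2(-y) = -x - 2y   [differs from x + 2y: not invariant]

Only option (C), xy, is unchanged by the transformation.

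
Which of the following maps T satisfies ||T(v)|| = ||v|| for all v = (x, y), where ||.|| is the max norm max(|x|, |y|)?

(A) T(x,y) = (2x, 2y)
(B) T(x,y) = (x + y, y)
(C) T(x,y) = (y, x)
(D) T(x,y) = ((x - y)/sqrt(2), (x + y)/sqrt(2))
C

A transformation preserves a norm if ||T(v)|| = ||v|| for every v; a single vector where the norm changes rules an option out.

(A) T(x,y) = (2x, 2y): v = (1, 0) has norm max(|1|, |0|) = 1, but T(v) = (2, 0) has norm 2 -- not preserved.
(B) T(x,y) = (x + y, y): v = (1, 1) has norm max(|1|, |1|) = 1, but T(v) = (2, 1) has norm 2 -- not preserved.
(C) T(x,y) = (y, x): preserves the norm -- it only permutes the coordinates and/or flips signs, which leaves max(|x|, |y|) unchanged.
(D) T(x,y) = ((x - y)/sqrt(2), (x + y)/sqrt(2)): v = (1, 0) has norm max(|1|, |0|) = 1, but T(v) = (sqrt(2)/2, sqrt(2)/2) has norm sqrt(2)/2 -- not preserved.

Therefore the answer is (C).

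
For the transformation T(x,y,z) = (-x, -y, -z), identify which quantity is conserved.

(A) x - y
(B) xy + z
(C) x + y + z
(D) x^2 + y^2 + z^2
D

Apply T(x,y,z) = (-x, -y, -z) to each option, i.e. replace (x, y, z) by the transformed coordinates.
Substitute the transformed coordinates into each option and compare with the original:
(A) x - y  ->  (-x) - (-y) = -x + y   [differs from x - y: not invariant]
(B) xy + z  ->  (-x)(-y) + (-z) = xy - z   [differs from xy + z: not invariant]
(C) x + y + z  ->  (-x) + (-y) + (-z) = -x - y - z   [differs from x + y + z: not invariant]
(D) x^2 + y^2 + z^2  ->  (-x)^2 + (-y)^2 + (-z)^2 = x^2 + y^2 + z^2   [equals x^2 + y^2 + z^2: invariant]

Only option (D), x^2 + y^2 + z^2, is unchanged by the transformation.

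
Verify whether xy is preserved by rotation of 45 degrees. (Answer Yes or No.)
No

Applying rotation by 45 degrees: x' = x*cos(45 degrees) - y*sin(45 degrees) = sqrt(2)x/2 - sqrt(2)y/2, y' = x*sin(45 degrees) + y*cos(45 degrees) = sqrt(2)x/2 + sqrt(2)y/2

Substituting into xy:
(sqrt(2)x/2 - sqrt(2)y/2)(sqrt(2)x/2 + sqrt(2)y/2)
= x^2/2 - y^2/2

This differs from the original expression xy, so it is NOT invariant.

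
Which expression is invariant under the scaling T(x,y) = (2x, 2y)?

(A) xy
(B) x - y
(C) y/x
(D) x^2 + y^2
C

Under the uniform scaling T(x,y) = (2x, 2y):
Substitute the transformed coordinates into each option and compare with the original:
(A) xy  ->  (2x)(2y) = 4xy   [differs from xy: not invariant]
(B) x - y  ->  (2x) - (2y) = 2x - 2y   [differs from x - y: not invariant]
(C) y/x  ->  (2y)/(2x) = y/x   [equals y/x: invariant]
(D) x^2 + y^2  ->  (2x)^2 + (2y)^2 = 4x^2 + 4y^2   [differs from x^2 + y^2: not invariant]

Only option (C), y/x, is unchanged by the transformation.
The common factor 2 cancels in a ratio of coordinates, while sums, products and sums of squares pick up factors of 2 or 4.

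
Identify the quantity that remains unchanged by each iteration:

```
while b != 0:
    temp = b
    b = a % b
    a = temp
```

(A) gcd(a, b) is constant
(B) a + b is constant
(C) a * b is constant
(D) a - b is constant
A

A loop invariant must hold before the first iteration and be re-established by every execution of the body.

(A) gcd(a, b) is constant: One iteration replaces (a, b) by (b, a mod b). Since a mod b = a - q*b for an integer q, any common divisor of a and b divides b and a mod b, and conversely; hence gcd(b, a mod b) = gcd(a, b). For instance (39, 11) -> (11, 6) keeps gcd = 1. At exit b = 0 and a = gcd of the original inputs.

The other options fail:
(B) a + b is constant: e.g. (a, b) = (39, 11) -> (11, 6): the sum goes from 50 to 17.
(C) a * b is constant: e.g. (a, b) = (39, 11) -> (11, 6): the product goes from 429 to 66.
(D) a - b is constant: e.g. (a, b) = (39, 11) -> (11, 6): the difference goes from 28 to 5.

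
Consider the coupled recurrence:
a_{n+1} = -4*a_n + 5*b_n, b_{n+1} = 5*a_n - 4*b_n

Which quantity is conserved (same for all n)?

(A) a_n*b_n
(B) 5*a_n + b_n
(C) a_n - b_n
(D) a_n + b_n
D

Replace a_n by a_{n+1} = -4*a_n + 5*b_n and b_n by b_{n+1} = 5*a_n - 4*b_n in each option and simplify:
(A) a_n*b_n  ->  (-4*a_n + 5*b_n)*(5*a_n - 4*b_n) = -20*a_n^2 + 41*a_n*b_n - 20*b_n^2   [not conserved]
(B) 5*a_n + b_n  ->  5*(-4*a_n + 5*b_n) + (5*a_n - 4*b_n) = -15*a_n + 21*b_n   [not conserved]
(C) a_n - b_n  ->  (-4*a_n + 5*b_n) - (5*a_n - 4*b_n) = -9*a_n + 9*b_n   [not conserved]
(D) a_n + b_n  ->  (-4*a_n + 5*b_n) + (5*a_n - 4*b_n) = a_n + b_n   [conserved]

Only (D) a_n + b_n returns to itself after one step, so it is the conserved quantity.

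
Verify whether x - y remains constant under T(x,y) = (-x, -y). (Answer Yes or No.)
No

Substitute T(x,y) = (-x, -y) into the expression and compare with the original.

Original: x - y
After applying T: (-x) - (-y) = -x + y

This differs from the original x - y (difference: -2x + 2y), so the expression is NOT invariant.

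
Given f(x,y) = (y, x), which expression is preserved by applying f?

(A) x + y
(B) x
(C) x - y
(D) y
A

For f(x,y) = (y, x):
After applying f: x' = y, y' = x. So x' + y' = y + x = x + y.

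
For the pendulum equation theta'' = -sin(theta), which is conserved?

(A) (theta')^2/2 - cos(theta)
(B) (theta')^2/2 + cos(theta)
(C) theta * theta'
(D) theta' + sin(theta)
A

A first integral I satisfies dI/dt = 0 along every solution. Differentiate each option and use the equation of motion:
(A) d/dt[(theta')^2/2 - cos(theta)] = theta' theta'' + sin(theta) theta' = theta'(-sin(theta)) + theta' sin(theta) = 0
(B) d/dt[(theta')^2/2 + cos(theta)] = theta' theta'' - sin(theta) theta' = -2 theta' sin(theta), not identically 0
(C) d/dt[theta * theta'] = (theta')^2 + theta theta'' = (theta')^2 - theta sin(theta), not identically 0
(D) d/dt[theta' + sin(theta)] = theta'' + cos(theta) theta' = -sin(theta) + theta' cos(theta), not identically 0

Only (A) has zero time-derivative. This is the total energy: kinetic (theta')^2/2 plus potential -cos(theta).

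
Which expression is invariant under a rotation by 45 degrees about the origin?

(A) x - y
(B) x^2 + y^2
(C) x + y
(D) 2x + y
B

A rotation by 45 degrees sends (x, y) to (sqrt(2)x/2 - sqrt(2)y/2, sqrt(2)x/2 + sqrt(2)y/2).
Substitute the transformed coordinates into each option and compare with the original:
(A) x - y  ->  (sqrt(2)x/2 - sqrt(2)y/2) - (sqrt(2)x/2 + sqrt(2)y/2) = -sqrt(2)y   [differs from x - y: not invariant]
(B) x^2 + y^2  ->  (sqrt(2)x/2 - sqrt(2)y/2)^2 + (sqrt(2)x/2 + sqrt(2)y/2)^2 = x^2 + y^2   [equals x^2 + y^2: invariant]
(C) x + y  ->  (sqrt(2)x/2 - sqrt(2)y/2) + (sqrt(2)x/2 + sqrt(2)y/2) = sqrt(2)x   [differs from x + y: not invariant]
(D) 2x + y  ->  2(sqrt(2)x/2 - sqrt(2)y/2) + (sqrt(2)x/2 + sqrt(2)y/2) = 3sqrt(2)x/2 - sqrt(2)y/2   [differs from 2x + y: not invariant]

Only option (B), x^2 + y^2, is unchanged by the transformation.
Geometrically, x^2 + y^2 is the squared distance from the origin, which every rotation about the origin preserves.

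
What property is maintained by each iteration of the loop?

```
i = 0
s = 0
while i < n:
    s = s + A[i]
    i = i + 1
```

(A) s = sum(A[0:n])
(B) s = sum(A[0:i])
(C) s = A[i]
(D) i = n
B

A loop invariant must hold before the first iteration and be re-established by every execution of the body.

(B) s = sum(A[0:i]): Initially i = 0 and s = 0 = sum of the empty slice A[0:0]. If s = sum(A[0:i]) holds at the top of an iteration, the body sets s to sum(A[0:i]) + A[i] = sum(A[0:i+1]) and then i to i+1, so s = sum(A[0:i]) holds again. At exit i = n, giving s = sum(A[0:n]).

The other options fail:
(A) s = sum(A[0:n]): false before the loop (s = 0, not the full sum) -- it only becomes true at exit.
(C) s = A[i]: after the first iteration s = A[0] but i = 1, so s = A[i] compares s with the wrong element (and fails in general).
(D) i = n: false initially (i = 0); it is the exit condition, not an invariant.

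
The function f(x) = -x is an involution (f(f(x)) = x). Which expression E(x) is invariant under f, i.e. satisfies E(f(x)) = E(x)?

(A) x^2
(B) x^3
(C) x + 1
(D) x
A

Replace x by f(x) = -x in each option and simplify. As a quick numerical cross-check, also compare E(3) with E(f(3)) = E(-3).

(A) x^2  ->  (-x)^2, which simplifies back to x^2; check: E(3) = 9, E(-3) = 9.   [invariant]
(B) x^3  ->  (-x)^3 = -x^3; check: E(3) = 27 but E(-3) = -27.   [not invariant]
(C) x + 1  ->  (-x) + 1 = 1 - x; check: E(3) = 4 but E(-3) = -2.   [not invariant]
(D) x  ->  (-x) = -x; check: E(3) = 3 but E(-3) = -3.   [not invariant]

Only (A) is unchanged. E is symmetric under swapping x with f(x) = -x, which is exactly what an involution does.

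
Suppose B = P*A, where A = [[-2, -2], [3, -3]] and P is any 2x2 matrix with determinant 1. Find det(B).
12

By the multiplicative property of determinants, det(B) = det(P*A) = det(P) * det(A) = det(A),
so the determinant is invariant under multiplication by any determinant-1 matrix; we just need det(A).

det(A) = (-2)(-3) - (-2)(3) = 6 - (-6) = 12

Therefore det(B) = 1 * 12 = 12.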